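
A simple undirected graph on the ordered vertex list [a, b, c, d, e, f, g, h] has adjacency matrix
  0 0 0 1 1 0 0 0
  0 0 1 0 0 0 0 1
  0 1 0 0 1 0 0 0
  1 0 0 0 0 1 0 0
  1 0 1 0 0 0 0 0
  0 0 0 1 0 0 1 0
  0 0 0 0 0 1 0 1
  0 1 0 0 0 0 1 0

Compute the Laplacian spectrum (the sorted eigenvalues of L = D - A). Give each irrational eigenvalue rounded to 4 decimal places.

[0, 0.5858, 0.5858, 2, 2, 3.4142, 3.4142, 4]

Each diagonal entry of L is the vertex degree and each off-diagonal entry is -1 where an edge is present, 0 otherwise; in the order [a, b, c, d, e, f, g, h] the diagonal is [2, 2, 2, 2, 2, 2, 2, 2]. The multiplicity of 0 as a Laplacian eigenvalue equals the number of connected components. The single zero eigenvalue shows the graph is connected.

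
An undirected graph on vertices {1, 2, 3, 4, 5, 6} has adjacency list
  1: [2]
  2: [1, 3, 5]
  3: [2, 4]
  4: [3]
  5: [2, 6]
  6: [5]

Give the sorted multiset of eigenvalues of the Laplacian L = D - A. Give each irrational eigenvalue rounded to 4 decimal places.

[0, 0.3820, 0.6972, 2, 2.6180, 4.3028]

With the vertex order [1, 2, 3, 4, 5, 6], the degrees are [1, 3, 2, 1, 2, 1], giving D = diag(1, 3, 2, 1, 2, 1) and L = D - A. The multiplicity of 0 as a Laplacian eigenvalue equals the number of connected components.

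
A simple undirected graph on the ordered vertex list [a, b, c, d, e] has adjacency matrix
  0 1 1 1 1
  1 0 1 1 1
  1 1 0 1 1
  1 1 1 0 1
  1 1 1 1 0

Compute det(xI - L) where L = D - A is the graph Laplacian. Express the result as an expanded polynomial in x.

x^5 - 20x^4 + 150x^3 - 500x^2 + 625x

With the vertex order [a, b, c, d, e], the degrees are [4, 4, 4, 4, 4], giving D = diag(4, 4, 4, 4, 4) and L = D - A. L has integer entries, so p(x) = det(xI - L) has integer coefficients. Expanding the determinant yields x^5 - 20x^4 + 150x^3 - 500x^2 + 625x. Since p(0) = det(-L) = 0, x divides p(x).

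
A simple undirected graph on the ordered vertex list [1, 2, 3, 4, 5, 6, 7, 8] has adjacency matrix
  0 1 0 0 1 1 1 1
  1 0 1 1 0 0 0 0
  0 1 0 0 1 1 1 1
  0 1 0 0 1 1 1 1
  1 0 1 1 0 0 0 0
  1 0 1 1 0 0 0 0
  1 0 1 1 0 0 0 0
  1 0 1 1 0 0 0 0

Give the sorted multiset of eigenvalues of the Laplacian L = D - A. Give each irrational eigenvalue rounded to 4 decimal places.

Each diagonal entry of L is the vertex degree and each off-diagonal entry is -1 where an edge is present, 0 otherwise; in the order [1, 2, 3, 4, 5, 6, 7, 8] the diagonal is [5, 3, 5, 5, 3, 3, 3, 3]. The multiplicity of 0 as a Laplacian eigenvalue equals the number of connected components. The single zero eigenvalue shows the graph is connected. The largest eigenvalue, 8, is at most the vertex count 8. By the matrix-tree theorem the graph has (1/8) * product of the nonzero eigenvalues = 2025 spanning trees.

[0, 3, 3, 3, 3, 5, 5, 8]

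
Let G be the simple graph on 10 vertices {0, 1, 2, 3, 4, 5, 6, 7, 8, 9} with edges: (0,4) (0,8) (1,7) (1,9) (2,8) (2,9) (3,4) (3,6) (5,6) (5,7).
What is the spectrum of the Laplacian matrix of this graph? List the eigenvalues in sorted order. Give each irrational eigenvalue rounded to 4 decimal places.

[0, 0.3820, 0.3820, 1.3820, 1.3820, 2.6180, 2.6180, 3.6180, 3.6180, 4]

Reading degrees in the order [0, 1, 2, 3, 4, 5, 6, 7, 8, 9] gives [2, 2, 2, 2, 2, 2, 2, 2, 2, 2]; set D = diag(2, 2, 2, 2, 2, 2, 2, 2, 2, 2) and form L = D - A. The multiplicity of 0 as a Laplacian eigenvalue equals the number of connected components. The single zero eigenvalue shows the graph is connected. The largest eigenvalue, 4, is at most the vertex count 10.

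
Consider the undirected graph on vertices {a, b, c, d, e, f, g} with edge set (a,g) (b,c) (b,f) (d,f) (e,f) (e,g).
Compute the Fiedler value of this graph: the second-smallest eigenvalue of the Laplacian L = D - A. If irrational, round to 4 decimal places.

Each diagonal entry of L is the vertex degree and each off-diagonal entry is -1 where an edge is present, 0 otherwise; in the order [a, b, c, d, e, f, g] the diagonal is [1, 2, 1, 1, 2, 3, 2]. The sorted Laplacian eigenvalues are [0, 0.2603, 0.6262, 1.4055, 2.2742, 3.0996, 4.3342]; the algebraic connectivity is the second entry, 0.2603.

0.2603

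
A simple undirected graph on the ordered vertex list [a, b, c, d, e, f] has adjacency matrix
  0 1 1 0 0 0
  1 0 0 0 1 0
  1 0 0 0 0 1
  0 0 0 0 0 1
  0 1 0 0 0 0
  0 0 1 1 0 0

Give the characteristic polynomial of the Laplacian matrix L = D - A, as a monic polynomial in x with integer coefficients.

Reading degrees in the order [a, b, c, d, e, f] gives [2, 2, 2, 1, 1, 2]; set D = diag(2, 2, 2, 1, 1, 2) and form L = D - A. Computing det(xI - L) by cofactor expansion (or equivalently via sum-over-permutations) gives x^6 - 10x^5 + 36x^4 - 56x^3 + 35x^2 - 6x. Since p(0) = det(-L) = 0, x divides p(x). The largest eigenvalue, 3.7321, is at most the vertex count 6.

x^6 - 10x^5 + 36x^4 - 56x^3 + 35x^2 - 6x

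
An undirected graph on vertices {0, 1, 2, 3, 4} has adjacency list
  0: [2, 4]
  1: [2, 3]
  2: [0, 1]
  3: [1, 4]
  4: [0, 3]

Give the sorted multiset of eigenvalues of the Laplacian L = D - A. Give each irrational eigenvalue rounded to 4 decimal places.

[0, 1.3820, 1.3820, 3.6180, 3.6180]

Reading degrees in the order [0, 1, 2, 3, 4] gives [2, 2, 2, 2, 2]; set D = diag(2, 2, 2, 2, 2) and form L = D - A. Diagonalising L (or applying a numerical eigensolver to the 5x5 matrix) gives the spectrum above. The eigenvalues sum to 10, which equals trace(L) = 2|E|. The largest eigenvalue, 3.6180, is at most the vertex count 5.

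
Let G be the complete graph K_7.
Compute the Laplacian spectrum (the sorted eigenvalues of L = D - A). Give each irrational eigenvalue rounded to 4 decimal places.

[0, 7, 7, 7, 7, 7, 7]

The graph has 7 vertices and degree multiset [6, 6, 6, 6, 6, 6, 6]; D is the diagonal matrix of degrees and L = D - A. Since every row of L sums to 0, the all-ones vector is in the kernel and 0 is an eigenvalue. The single zero eigenvalue shows the graph is connected.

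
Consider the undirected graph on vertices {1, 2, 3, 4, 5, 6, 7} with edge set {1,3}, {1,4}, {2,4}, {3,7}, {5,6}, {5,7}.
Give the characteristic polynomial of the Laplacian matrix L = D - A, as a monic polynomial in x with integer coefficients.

With the vertex order [1, 2, 3, 4, 5, 6, 7], the degrees are [2, 1, 2, 2, 2, 1, 2], giving D = diag(2, 1, 2, 2, 2, 1, 2) and L = D - A. Computing det(xI - L) by cofactor expansion (or equivalently via sum-over-permutations) gives x^7 - 12x^6 + 55x^5 - 120x^4 + 126x^3 - 56x^2 + 7x. Since p(0) = det(-L) = 0, x divides p(x).

x^7 - 12x^6 + 55x^5 - 120x^4 + 126x^3 - 56x^2 + 7x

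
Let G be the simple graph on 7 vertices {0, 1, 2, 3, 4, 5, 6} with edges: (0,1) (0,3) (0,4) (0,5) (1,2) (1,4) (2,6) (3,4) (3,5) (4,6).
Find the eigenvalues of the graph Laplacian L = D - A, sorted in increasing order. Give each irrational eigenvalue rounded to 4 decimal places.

Reading degrees in the order [0, 1, 2, 3, 4, 5, 6] gives [4, 3, 2, 3, 4, 2, 2]; set D = diag(4, 3, 2, 3, 4, 2, 2) and form L = D - A. L is symmetric positive semidefinite, so every eigenvalue is real and nonnegative. The largest eigenvalue, 5.4142, is at most the vertex count 7. By the matrix-tree theorem the graph has (1/7) * product of the nonzero eigenvalues = 76 spanning trees.

[0, 0.8642, 2.3378, 2.5858, 3.6622, 5.1358, 5.4142]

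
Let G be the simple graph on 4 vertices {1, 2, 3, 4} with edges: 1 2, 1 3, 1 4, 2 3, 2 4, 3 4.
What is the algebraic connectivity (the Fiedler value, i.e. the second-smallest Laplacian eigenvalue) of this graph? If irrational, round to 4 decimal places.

Each diagonal entry of L is the vertex degree and each off-diagonal entry is -1 where an edge is present, 0 otherwise; in the order [1, 2, 3, 4] the diagonal is [3, 3, 3, 3]. The smallest Laplacian eigenvalue is always 0. The next one, lambda_2 = 4, measures how hard the graph is to disconnect: larger values mean better connectivity. By the matrix-tree theorem the graph has (1/4) * product of the nonzero eigenvalues = 16 spanning trees.

4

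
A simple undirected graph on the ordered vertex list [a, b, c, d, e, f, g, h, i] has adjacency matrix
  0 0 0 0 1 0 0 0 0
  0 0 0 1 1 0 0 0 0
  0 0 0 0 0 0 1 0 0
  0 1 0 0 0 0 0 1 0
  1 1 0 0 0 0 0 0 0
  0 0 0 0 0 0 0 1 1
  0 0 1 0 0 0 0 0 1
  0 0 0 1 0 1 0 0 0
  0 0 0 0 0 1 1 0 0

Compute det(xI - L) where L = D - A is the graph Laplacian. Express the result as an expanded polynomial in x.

x^9 - 16x^8 + 105x^7 - 364x^6 + 715x^5 - 792x^4 + 462x^3 - 120x^2 + 9x

Reading degrees in the order [a, b, c, d, e, f, g, h, i] gives [1, 2, 1, 2, 2, 2, 2, 2, 2]; set D = diag(1, 2, 1, 2, 2, 2, 2, 2, 2) and form L = D - A. L has integer entries, so p(x) = det(xI - L) has integer coefficients. Expanding the determinant yields x^9 - 16x^8 + 105x^7 - 364x^6 + 715x^5 - 792x^4 + 462x^3 - 120x^2 + 9x. The coefficient of x^8 equals -trace(L) = -16, matching the sum of degrees. The largest eigenvalue, 3.8794, is at most the vertex count 9.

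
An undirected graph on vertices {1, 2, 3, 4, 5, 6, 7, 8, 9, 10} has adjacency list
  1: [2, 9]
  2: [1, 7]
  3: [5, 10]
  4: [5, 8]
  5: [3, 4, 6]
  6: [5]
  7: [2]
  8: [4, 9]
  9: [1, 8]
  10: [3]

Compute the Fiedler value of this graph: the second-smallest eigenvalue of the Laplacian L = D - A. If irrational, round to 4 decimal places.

0.1100

With the vertex order [1, 2, 3, 4, 5, 6, 7, 8, 9, 10], the degrees are [2, 2, 2, 2, 3, 1, 1, 2, 2, 1], giving D = diag(2, 2, 2, 2, 3, 1, 1, 2, 2, 1) and L = D - A. The smallest Laplacian eigenvalue is always 0. The next one, lambda_2 = 0.1100, measures how hard the graph is to disconnect: larger values mean better connectivity.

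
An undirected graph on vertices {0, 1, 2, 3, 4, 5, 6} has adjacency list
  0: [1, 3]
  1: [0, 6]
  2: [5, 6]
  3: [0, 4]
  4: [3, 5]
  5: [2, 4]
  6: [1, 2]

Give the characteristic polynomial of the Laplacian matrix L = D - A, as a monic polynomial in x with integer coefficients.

x^7 - 14x^6 + 77x^5 - 210x^4 + 294x^3 - 196x^2 + 49x

Each diagonal entry of L is the vertex degree and each off-diagonal entry is -1 where an edge is present, 0 otherwise; in the order [0, 1, 2, 3, 4, 5, 6] the diagonal is [2, 2, 2, 2, 2, 2, 2]. Computing det(xI - L) by cofactor expansion (or equivalently via sum-over-permutations) gives x^7 - 14x^6 + 77x^5 - 210x^4 + 294x^3 - 196x^2 + 49x. Since p(0) = det(-L) = 0, x divides p(x). The eigenvalues sum to 14, which equals trace(L) = 2|E|. There is one zero in the spectrum, matching the 1 component.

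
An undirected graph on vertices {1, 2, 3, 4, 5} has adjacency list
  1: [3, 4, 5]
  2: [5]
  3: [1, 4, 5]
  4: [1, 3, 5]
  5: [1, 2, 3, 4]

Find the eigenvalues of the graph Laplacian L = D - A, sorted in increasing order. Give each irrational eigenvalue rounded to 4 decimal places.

[0, 1, 4, 4, 5]

Each diagonal entry of L is the vertex degree and each off-diagonal entry is -1 where an edge is present, 0 otherwise; in the order [1, 2, 3, 4, 5] the diagonal is [3, 1, 3, 3, 4]. The multiplicity of 0 as a Laplacian eigenvalue equals the number of connected components. The single zero eigenvalue shows the graph is connected. There is one zero in the spectrum, matching the 1 component.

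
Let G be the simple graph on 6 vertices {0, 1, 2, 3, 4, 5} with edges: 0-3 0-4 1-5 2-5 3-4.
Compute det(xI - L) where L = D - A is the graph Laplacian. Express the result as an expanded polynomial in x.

x^6 - 10x^5 + 36x^4 - 54x^3 + 27x^2

With the vertex order [0, 1, 2, 3, 4, 5], the degrees are [2, 1, 1, 2, 2, 2], giving D = diag(2, 1, 1, 2, 2, 2) and L = D - A. L has integer entries, so p(x) = det(xI - L) has integer coefficients. Expanding the determinant yields x^6 - 10x^5 + 36x^4 - 54x^3 + 27x^2. The coefficient of x^5 equals -trace(L) = -10, matching the sum of degrees. There are 2 zeros in the spectrum, matching the 2 components.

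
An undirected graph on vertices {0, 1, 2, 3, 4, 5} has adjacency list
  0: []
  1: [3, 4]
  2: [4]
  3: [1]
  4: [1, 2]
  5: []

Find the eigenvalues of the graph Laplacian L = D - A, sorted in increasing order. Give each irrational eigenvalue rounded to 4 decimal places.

[0, 0, 0, 0.5858, 2, 3.4142]

With the vertex order [0, 1, 2, 3, 4, 5], the degrees are [0, 2, 1, 1, 2, 0], giving D = diag(0, 2, 1, 1, 2, 0) and L = D - A. The multiplicity of 0 as a Laplacian eigenvalue equals the number of connected components. The 3 zero eigenvalues correspond to the 3 connected components. The largest eigenvalue, 3.4142, is at most the vertex count 6.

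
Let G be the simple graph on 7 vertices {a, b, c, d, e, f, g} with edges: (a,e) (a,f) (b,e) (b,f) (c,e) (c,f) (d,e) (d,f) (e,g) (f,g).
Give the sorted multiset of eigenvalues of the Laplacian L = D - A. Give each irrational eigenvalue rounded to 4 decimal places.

[0, 2, 2, 2, 2, 5, 7]

Reading degrees in the order [a, b, c, d, e, f, g] gives [2, 2, 2, 2, 5, 5, 2]; set D = diag(2, 2, 2, 2, 5, 5, 2) and form L = D - A. L is symmetric positive semidefinite, so every eigenvalue is real and nonnegative. The single zero eigenvalue shows the graph is connected. The eigenvalues sum to 20, which equals trace(L) = 2|E|. The largest eigenvalue, 7, is at most the vertex count 7.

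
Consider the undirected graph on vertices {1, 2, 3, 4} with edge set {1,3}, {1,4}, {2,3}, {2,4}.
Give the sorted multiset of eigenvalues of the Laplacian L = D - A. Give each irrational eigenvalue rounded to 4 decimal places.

With the vertex order [1, 2, 3, 4], the degrees are [2, 2, 2, 2], giving D = diag(2, 2, 2, 2) and L = D - A. Diagonalising L (or applying a numerical eigensolver to the 4x4 matrix) gives the spectrum above. The largest eigenvalue, 4, is at most the vertex count 4.

[0, 2, 2, 4]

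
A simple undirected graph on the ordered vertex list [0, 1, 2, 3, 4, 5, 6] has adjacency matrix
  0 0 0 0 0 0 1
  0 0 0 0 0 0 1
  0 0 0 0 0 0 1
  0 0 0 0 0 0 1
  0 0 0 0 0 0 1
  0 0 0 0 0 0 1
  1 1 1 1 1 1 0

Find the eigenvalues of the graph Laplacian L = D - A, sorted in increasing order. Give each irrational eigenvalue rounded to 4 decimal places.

[0, 1, 1, 1, 1, 1, 7]

Reading degrees in the order [0, 1, 2, 3, 4, 5, 6] gives [1, 1, 1, 1, 1, 1, 6]; set D = diag(1, 1, 1, 1, 1, 1, 6) and form L = D - A. Diagonalising L (or applying a numerical eigensolver to the 7x7 matrix) gives the spectrum above. The single zero eigenvalue shows the graph is connected.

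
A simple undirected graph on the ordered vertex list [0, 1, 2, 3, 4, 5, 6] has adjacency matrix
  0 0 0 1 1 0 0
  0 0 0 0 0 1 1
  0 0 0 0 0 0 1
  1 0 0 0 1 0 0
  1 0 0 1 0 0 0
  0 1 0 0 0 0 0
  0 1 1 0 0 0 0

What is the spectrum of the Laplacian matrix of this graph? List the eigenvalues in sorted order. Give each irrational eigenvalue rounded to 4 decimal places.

[0, 0, 0.5858, 2, 3, 3, 3.4142]

Each diagonal entry of L is the vertex degree and each off-diagonal entry is -1 where an edge is present, 0 otherwise; in the order [0, 1, 2, 3, 4, 5, 6] the diagonal is [2, 2, 1, 2, 2, 1, 2]. L is symmetric positive semidefinite, so every eigenvalue is real and nonnegative. The 2 zero eigenvalues correspond to the 2 connected components. There are 2 zeros in the spectrum, matching the 2 components.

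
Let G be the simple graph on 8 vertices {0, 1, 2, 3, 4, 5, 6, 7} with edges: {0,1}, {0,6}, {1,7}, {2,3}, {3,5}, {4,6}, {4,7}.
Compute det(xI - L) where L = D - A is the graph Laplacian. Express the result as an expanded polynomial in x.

Each diagonal entry of L is the vertex degree and each off-diagonal entry is -1 where an edge is present, 0 otherwise; in the order [0, 1, 2, 3, 4, 5, 6, 7] the diagonal is [2, 2, 1, 2, 2, 1, 2, 2]. Computing det(xI - L) by cofactor expansion (or equivalently via sum-over-permutations) gives x^8 - 14x^7 + 78x^6 - 220x^5 + 330x^4 - 250x^3 + 75x^2. Since p(0) = det(-L) = 0, x divides p(x). The largest eigenvalue, 3.6180, is at most the vertex count 8. The eigenvalues sum to 14, which equals trace(L) = 2|E|.

x^8 - 14x^7 + 78x^6 - 220x^5 + 330x^4 - 250x^3 + 75x^2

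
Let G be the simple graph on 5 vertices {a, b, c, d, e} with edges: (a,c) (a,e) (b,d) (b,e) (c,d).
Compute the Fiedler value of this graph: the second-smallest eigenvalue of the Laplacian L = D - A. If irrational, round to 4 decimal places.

1.3820

With the vertex order [a, b, c, d, e], the degrees are [2, 2, 2, 2, 2], giving D = diag(2, 2, 2, 2, 2) and L = D - A. The sorted Laplacian eigenvalues are [0, 1.3820, 1.3820, 3.6180, 3.6180]; the algebraic connectivity is the second entry, 1.3820. The eigenvalues sum to 10, which equals trace(L) = 2|E|. By the matrix-tree theorem the graph has (1/5) * product of the nonzero eigenvalues = 5 spanning trees.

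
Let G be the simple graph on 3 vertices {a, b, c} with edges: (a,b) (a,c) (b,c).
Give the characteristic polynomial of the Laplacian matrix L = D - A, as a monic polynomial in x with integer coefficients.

Reading degrees in the order [a, b, c] gives [2, 2, 2]; set D = diag(2, 2, 2) and form L = D - A. L has integer entries, so p(x) = det(xI - L) has integer coefficients. Expanding the determinant yields x^3 - 6x^2 + 9x. Since p(0) = det(-L) = 0, x divides p(x). By the matrix-tree theorem the graph has (1/3) * product of the nonzero eigenvalues = 3 spanning trees.

x^3 - 6x^2 + 9x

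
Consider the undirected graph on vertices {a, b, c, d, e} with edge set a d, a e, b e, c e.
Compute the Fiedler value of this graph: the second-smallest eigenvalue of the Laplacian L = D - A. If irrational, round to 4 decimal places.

Reading degrees in the order [a, b, c, d, e] gives [2, 1, 1, 1, 3]; set D = diag(2, 1, 1, 1, 3) and form L = D - A. The smallest Laplacian eigenvalue is always 0. The next one, lambda_2 = 0.5188, measures how hard the graph is to disconnect: larger values mean better connectivity. The eigenvalues sum to 8, which equals trace(L) = 2|E|. By the matrix-tree theorem the graph has (1/5) * product of the nonzero eigenvalues = 1 spanning tree.

0.5188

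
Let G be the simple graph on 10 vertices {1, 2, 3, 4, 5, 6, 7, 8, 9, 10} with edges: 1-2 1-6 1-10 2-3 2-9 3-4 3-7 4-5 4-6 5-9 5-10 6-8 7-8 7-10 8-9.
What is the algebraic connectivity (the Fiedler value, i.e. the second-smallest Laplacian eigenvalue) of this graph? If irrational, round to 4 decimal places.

2

Each diagonal entry of L is the vertex degree and each off-diagonal entry is -1 where an edge is present, 0 otherwise; in the order [1, 2, 3, 4, 5, 6, 7, 8, 9, 10] the diagonal is [3, 3, 3, 3, 3, 3, 3, 3, 3, 3]. The sorted Laplacian eigenvalues are [0, 2, 2, 2, 2, 2, 5, 5, 5, 5]; the algebraic connectivity is the second entry, 2. By the matrix-tree theorem the graph has (1/10) * product of the nonzero eigenvalues = 2000 spanning trees.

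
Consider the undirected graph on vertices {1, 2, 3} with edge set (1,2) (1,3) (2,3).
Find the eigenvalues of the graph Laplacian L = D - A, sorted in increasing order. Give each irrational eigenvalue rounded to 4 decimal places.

[0, 3, 3]

With the vertex order [1, 2, 3], the degrees are [2, 2, 2], giving D = diag(2, 2, 2) and L = D - A. Since every row of L sums to 0, the all-ones vector is in the kernel and 0 is an eigenvalue. There is one zero in the spectrum, matching the 1 component.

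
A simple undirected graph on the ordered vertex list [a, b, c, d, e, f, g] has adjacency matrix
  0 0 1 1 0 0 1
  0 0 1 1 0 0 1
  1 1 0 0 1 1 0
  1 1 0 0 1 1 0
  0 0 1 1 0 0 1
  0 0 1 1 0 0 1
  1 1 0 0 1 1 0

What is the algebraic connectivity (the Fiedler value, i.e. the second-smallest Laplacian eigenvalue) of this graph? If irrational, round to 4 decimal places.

Reading degrees in the order [a, b, c, d, e, f, g] gives [3, 3, 4, 4, 3, 3, 4]; set D = diag(3, 3, 4, 4, 3, 3, 4) and form L = D - A. Computing the eigenvalues of L and sorting gives [0, 3, 3, 3, 4, 4, 7]. The Fiedler value lambda_2 = 3 is strictly positive, so the graph is connected. There is one zero in the spectrum, matching the 1 component. The largest eigenvalue, 7, is at most the vertex count 7.

3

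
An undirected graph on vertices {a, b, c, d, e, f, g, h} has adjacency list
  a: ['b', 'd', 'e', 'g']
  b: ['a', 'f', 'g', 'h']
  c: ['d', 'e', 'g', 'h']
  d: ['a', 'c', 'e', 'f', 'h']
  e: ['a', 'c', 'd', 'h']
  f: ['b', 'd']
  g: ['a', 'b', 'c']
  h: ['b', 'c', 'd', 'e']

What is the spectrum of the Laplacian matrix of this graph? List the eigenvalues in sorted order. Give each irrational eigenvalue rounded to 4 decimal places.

[0, 1.7980, 2.4503, 3.7594, 4, 5.5064, 5.8184, 6.6676]

Reading degrees in the order [a, b, c, d, e, f, g, h] gives [4, 4, 4, 5, 4, 2, 3, 4]; set D = diag(4, 4, 4, 5, 4, 2, 3, 4) and form L = D - A. The multiplicity of 0 as a Laplacian eigenvalue equals the number of connected components. There is one zero in the spectrum, matching the 1 component. By the matrix-tree theorem the graph has (1/8) * product of the nonzero eigenvalues = 1769 spanning trees.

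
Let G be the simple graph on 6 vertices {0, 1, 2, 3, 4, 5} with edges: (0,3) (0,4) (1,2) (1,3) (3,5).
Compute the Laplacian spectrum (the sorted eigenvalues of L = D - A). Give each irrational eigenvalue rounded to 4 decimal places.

Reading degrees in the order [0, 1, 2, 3, 4, 5] gives [2, 2, 1, 3, 1, 1]; set D = diag(2, 2, 1, 3, 1, 1) and form L = D - A. Since every row of L sums to 0, the all-ones vector is in the kernel and 0 is an eigenvalue. The eigenvalues sum to 10, which equals trace(L) = 2|E|.

[0, 0.3820, 0.6972, 2, 2.6180, 4.3028]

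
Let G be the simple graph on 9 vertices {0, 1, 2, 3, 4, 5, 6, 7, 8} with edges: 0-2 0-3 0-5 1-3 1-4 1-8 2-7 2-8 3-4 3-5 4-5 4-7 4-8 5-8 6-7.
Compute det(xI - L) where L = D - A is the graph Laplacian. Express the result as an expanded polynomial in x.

x^9 - 30x^8 + 380x^7 - 2642x^6 + 10960x^5 - 27536x^4 + 40351x^3 - 30744x^2 + 8811x

Reading degrees in the order [0, 1, 2, 3, 4, 5, 6, 7, 8] gives [3, 3, 3, 4, 5, 4, 1, 3, 4]; set D = diag(3, 3, 3, 4, 5, 4, 1, 3, 4) and form L = D - A. Computing det(xI - L) by cofactor expansion (or equivalently via sum-over-permutations) gives x^9 - 30x^8 + 380x^7 - 2642x^6 + 10960x^5 - 27536x^4 + 40351x^3 - 30744x^2 + 8811x. The coefficient of x^8 equals -trace(L) = -30, matching the sum of degrees. By the matrix-tree theorem the graph has (1/9) * product of the nonzero eigenvalues = 979 spanning trees.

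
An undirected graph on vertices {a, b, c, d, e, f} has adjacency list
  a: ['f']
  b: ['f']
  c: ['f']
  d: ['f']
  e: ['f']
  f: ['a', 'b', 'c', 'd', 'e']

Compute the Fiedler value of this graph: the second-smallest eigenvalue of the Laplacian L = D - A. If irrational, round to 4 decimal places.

1

Each diagonal entry of L is the vertex degree and each off-diagonal entry is -1 where an edge is present, 0 otherwise; in the order [a, b, c, d, e, f] the diagonal is [1, 1, 1, 1, 1, 5]. Computing the eigenvalues of L and sorting gives [0, 1, 1, 1, 1, 6]. The Fiedler value lambda_2 = 1 is strictly positive, so the graph is connected.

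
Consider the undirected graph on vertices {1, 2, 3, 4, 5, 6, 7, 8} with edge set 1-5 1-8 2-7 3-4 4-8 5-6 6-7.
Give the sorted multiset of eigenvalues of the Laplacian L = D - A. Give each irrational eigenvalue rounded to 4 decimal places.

[0, 0.1522, 0.5858, 1.2346, 2, 2.7654, 3.4142, 3.8478]

Each diagonal entry of L is the vertex degree and each off-diagonal entry is -1 where an edge is present, 0 otherwise; in the order [1, 2, 3, 4, 5, 6, 7, 8] the diagonal is [2, 1, 1, 2, 2, 2, 2, 2]. The multiplicity of 0 as a Laplacian eigenvalue equals the number of connected components. The single zero eigenvalue shows the graph is connected.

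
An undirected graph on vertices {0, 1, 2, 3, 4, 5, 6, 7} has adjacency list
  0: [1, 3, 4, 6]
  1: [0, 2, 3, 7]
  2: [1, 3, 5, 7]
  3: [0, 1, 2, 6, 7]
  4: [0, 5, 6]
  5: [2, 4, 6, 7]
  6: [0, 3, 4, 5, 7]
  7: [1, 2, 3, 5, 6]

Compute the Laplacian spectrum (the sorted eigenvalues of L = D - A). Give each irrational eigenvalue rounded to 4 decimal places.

[0, 2.2375, 3.1206, 4.5634, 5.3473, 5.4832, 6.5321, 6.7159]

Reading degrees in the order [0, 1, 2, 3, 4, 5, 6, 7] gives [4, 4, 4, 5, 3, 4, 5, 5]; set D = diag(4, 4, 4, 5, 3, 4, 5, 5) and form L = D - A. Since every row of L sums to 0, the all-ones vector is in the kernel and 0 is an eigenvalue. The single zero eigenvalue shows the graph is connected. There is one zero in the spectrum, matching the 1 component.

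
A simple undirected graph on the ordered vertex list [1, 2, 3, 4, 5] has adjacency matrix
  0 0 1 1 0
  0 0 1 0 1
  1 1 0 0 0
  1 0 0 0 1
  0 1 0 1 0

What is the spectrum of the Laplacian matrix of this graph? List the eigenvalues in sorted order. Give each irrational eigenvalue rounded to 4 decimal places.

Reading degrees in the order [1, 2, 3, 4, 5] gives [2, 2, 2, 2, 2]; set D = diag(2, 2, 2, 2, 2) and form L = D - A. Diagonalising L (or applying a numerical eigensolver to the 5x5 matrix) gives the spectrum above. There is one zero in the spectrum, matching the 1 component.

[0, 1.3820, 1.3820, 3.6180, 3.6180]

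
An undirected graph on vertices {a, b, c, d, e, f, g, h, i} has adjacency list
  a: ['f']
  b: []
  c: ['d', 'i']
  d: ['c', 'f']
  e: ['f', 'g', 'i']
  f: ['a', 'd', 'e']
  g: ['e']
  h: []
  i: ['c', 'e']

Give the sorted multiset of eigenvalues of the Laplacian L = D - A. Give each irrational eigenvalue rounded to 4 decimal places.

[0, 0, 0, 0.6228, 0.7530, 1.7261, 2.4450, 3.8019, 4.6511]

Reading degrees in the order [a, b, c, d, e, f, g, h, i] gives [1, 0, 2, 2, 3, 3, 1, 0, 2]; set D = diag(1, 0, 2, 2, 3, 3, 1, 0, 2) and form L = D - A. Since every row of L sums to 0, the all-ones vector is in the kernel and 0 is an eigenvalue. The 3 zero eigenvalues correspond to the 3 connected components. The largest eigenvalue, 4.6511, is at most the vertex count 9.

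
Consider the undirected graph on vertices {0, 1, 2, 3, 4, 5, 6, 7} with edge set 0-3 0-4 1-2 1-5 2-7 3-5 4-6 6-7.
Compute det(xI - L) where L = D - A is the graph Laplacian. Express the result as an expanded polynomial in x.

x^8 - 16x^7 + 104x^6 - 352x^5 + 660x^4 - 672x^3 + 336x^2 - 64x

Each diagonal entry of L is the vertex degree and each off-diagonal entry is -1 where an edge is present, 0 otherwise; in the order [0, 1, 2, 3, 4, 5, 6, 7] the diagonal is [2, 2, 2, 2, 2, 2, 2, 2]. Computing det(xI - L) by cofactor expansion (or equivalently via sum-over-permutations) gives x^8 - 16x^7 + 104x^6 - 352x^5 + 660x^4 - 672x^3 + 336x^2 - 64x. Since p(0) = det(-L) = 0, x divides p(x). The eigenvalues sum to 16, which equals trace(L) = 2|E|.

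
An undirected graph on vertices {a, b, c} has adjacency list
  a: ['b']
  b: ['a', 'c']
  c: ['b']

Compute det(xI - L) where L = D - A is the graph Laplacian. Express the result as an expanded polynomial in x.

Each diagonal entry of L is the vertex degree and each off-diagonal entry is -1 where an edge is present, 0 otherwise; in the order [a, b, c] the diagonal is [1, 2, 1]. Computing det(xI - L) by cofactor expansion (or equivalently via sum-over-permutations) gives x^3 - 4x^2 + 3x. The constant term is 0 because L is singular (the all-ones vector lies in its kernel). The largest eigenvalue, 3, is at most the vertex count 3.

x^3 - 4x^2 + 3x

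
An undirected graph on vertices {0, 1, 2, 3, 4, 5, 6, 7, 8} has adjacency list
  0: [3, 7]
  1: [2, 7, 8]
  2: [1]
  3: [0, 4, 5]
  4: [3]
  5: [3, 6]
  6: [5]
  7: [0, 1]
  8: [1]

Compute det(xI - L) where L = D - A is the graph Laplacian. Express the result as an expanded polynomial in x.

Each diagonal entry of L is the vertex degree and each off-diagonal entry is -1 where an edge is present, 0 otherwise; in the order [0, 1, 2, 3, 4, 5, 6, 7, 8] the diagonal is [2, 3, 1, 3, 1, 2, 1, 2, 1]. L has integer entries, so p(x) = det(xI - L) has integer coefficients. Expanding the determinant yields x^9 - 16x^8 + 103x^7 - 344x^6 + 643x^5 - 678x^4 + 386x^3 - 104x^2 + 9x. The constant term is 0 because L is singular (the all-ones vector lies in its kernel).

x^9 - 16x^8 + 103x^7 - 344x^6 + 643x^5 - 678x^4 + 386x^3 - 104x^2 + 9x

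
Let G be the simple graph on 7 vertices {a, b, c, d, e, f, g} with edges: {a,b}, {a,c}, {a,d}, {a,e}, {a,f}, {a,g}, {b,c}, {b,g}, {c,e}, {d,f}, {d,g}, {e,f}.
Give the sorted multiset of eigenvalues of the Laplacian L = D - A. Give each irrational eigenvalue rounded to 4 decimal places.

[0, 2, 2, 4, 4, 5, 7]

Reading degrees in the order [a, b, c, d, e, f, g] gives [6, 3, 3, 3, 3, 3, 3]; set D = diag(6, 3, 3, 3, 3, 3, 3) and form L = D - A. L is symmetric positive semidefinite, so every eigenvalue is real and nonnegative. By the matrix-tree theorem the graph has (1/7) * product of the nonzero eigenvalues = 320 spanning trees. The eigenvalues sum to 24, which equals trace(L) = 2|E|.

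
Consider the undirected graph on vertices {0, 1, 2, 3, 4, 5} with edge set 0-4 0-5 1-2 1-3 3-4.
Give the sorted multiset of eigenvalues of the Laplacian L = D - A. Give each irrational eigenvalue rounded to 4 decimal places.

Reading degrees in the order [0, 1, 2, 3, 4, 5] gives [2, 2, 1, 2, 2, 1]; set D = diag(2, 2, 1, 2, 2, 1) and form L = D - A. Diagonalising L (or applying a numerical eigensolver to the 6x6 matrix) gives the spectrum above. The single zero eigenvalue shows the graph is connected. There is one zero in the spectrum, matching the 1 component.

[0, 0.2679, 1, 2, 3, 3.7321]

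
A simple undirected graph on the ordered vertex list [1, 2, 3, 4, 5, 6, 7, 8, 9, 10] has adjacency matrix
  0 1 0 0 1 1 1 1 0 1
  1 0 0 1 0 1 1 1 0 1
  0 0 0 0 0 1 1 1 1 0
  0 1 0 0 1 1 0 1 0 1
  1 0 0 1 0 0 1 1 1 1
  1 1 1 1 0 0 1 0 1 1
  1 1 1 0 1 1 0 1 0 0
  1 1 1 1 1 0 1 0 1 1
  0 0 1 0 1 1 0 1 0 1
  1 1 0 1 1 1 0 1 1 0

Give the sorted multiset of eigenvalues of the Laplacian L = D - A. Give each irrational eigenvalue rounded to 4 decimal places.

Each diagonal entry of L is the vertex degree and each off-diagonal entry is -1 where an edge is present, 0 otherwise; in the order [1, 2, 3, 4, 5, 6, 7, 8, 9, 10] the diagonal is [6, 6, 4, 5, 6, 7, 6, 8, 5, 7]. Diagonalising L (or applying a numerical eigensolver to the 10x10 matrix) gives the spectrum above. There is one zero in the spectrum, matching the 1 component.

[0, 3.4757, 4.6919, 5.1808, 5.9722, 7, 7.3370, 8.1698, 8.4950, 9.6775]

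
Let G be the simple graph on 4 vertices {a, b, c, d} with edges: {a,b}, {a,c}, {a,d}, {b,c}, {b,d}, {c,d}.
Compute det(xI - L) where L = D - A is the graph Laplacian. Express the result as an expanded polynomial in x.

x^4 - 12x^3 + 48x^2 - 64x

With the vertex order [a, b, c, d], the degrees are [3, 3, 3, 3], giving D = diag(3, 3, 3, 3) and L = D - A. The eigenvalues of L are [0, 4, 4, 4]; the characteristic polynomial is the product of (x - lambda_i), which multiplies out to x^4 - 12x^3 + 48x^2 - 64x. The constant term is 0 because L is singular (the all-ones vector lies in its kernel). The eigenvalues sum to 12, which equals trace(L) = 2|E|. By the matrix-tree theorem the graph has (1/4) * product of the nonzero eigenvalues = 16 spanning trees.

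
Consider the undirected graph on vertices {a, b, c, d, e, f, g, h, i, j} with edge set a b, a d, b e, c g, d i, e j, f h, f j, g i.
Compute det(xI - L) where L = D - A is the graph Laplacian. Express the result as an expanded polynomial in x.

Each diagonal entry of L is the vertex degree and each off-diagonal entry is -1 where an edge is present, 0 otherwise; in the order [a, b, c, d, e, f, g, h, i, j] the diagonal is [2, 2, 1, 2, 2, 2, 2, 1, 2, 2]. L has integer entries, so p(x) = det(xI - L) has integer coefficients. Expanding the determinant yields x^10 - 18x^9 + 136x^8 - 560x^7 + 1365x^6 - 2002x^5 + 1716x^4 - 792x^3 + 165x^2 - 10x. The constant term is 0 because L is singular (the all-ones vector lies in its kernel). The largest eigenvalue, 3.9021, is at most the vertex count 10. By the matrix-tree theorem the graph has (1/10) * product of the nonzero eigenvalues = 1 spanning tree.

x^10 - 18x^9 + 136x^8 - 560x^7 + 1365x^6 - 2002x^5 + 1716x^4 - 792x^3 + 165x^2 - 10x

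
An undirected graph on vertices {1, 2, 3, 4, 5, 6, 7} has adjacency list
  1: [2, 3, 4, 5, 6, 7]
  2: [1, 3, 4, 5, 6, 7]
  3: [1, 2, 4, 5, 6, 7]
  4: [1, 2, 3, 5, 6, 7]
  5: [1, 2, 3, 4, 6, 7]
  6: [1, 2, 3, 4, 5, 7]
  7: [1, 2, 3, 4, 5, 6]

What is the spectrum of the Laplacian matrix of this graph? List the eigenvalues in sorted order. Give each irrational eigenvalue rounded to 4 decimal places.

[0, 7, 7, 7, 7, 7, 7]

Reading degrees in the order [1, 2, 3, 4, 5, 6, 7] gives [6, 6, 6, 6, 6, 6, 6]; set D = diag(6, 6, 6, 6, 6, 6, 6) and form L = D - A. The multiplicity of 0 as a Laplacian eigenvalue equals the number of connected components.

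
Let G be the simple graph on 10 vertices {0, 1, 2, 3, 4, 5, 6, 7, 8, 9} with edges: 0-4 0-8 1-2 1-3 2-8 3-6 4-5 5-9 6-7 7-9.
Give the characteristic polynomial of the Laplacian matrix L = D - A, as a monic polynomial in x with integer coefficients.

x^10 - 20x^9 + 170x^8 - 800x^7 + 2275x^6 - 4004x^5 + 4290x^4 - 2640x^3 + 825x^2 - 100x

Reading degrees in the order [0, 1, 2, 3, 4, 5, 6, 7, 8, 9] gives [2, 2, 2, 2, 2, 2, 2, 2, 2, 2]; set D = diag(2, 2, 2, 2, 2, 2, 2, 2, 2, 2) and form L = D - A. Computing det(xI - L) by cofactor expansion (or equivalently via sum-over-permutations) gives x^10 - 20x^9 + 170x^8 - 800x^7 + 2275x^6 - 4004x^5 + 4290x^4 - 2640x^3 + 825x^2 - 100x. Since p(0) = det(-L) = 0, x divides p(x). There is one zero in the spectrum, matching the 1 component. The largest eigenvalue, 4, is at most the vertex count 10.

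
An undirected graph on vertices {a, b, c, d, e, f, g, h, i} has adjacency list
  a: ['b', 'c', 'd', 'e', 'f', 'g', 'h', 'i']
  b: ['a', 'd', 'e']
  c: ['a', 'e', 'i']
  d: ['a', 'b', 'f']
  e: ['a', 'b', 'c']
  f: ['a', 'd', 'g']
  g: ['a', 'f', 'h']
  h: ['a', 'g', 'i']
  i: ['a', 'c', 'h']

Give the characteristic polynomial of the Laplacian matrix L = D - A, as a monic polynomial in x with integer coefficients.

x^9 - 32x^8 + 428x^7 - 3136x^6 + 13786x^5 - 37232x^4 + 60276x^3 - 53424x^2 + 19845x

With the vertex order [a, b, c, d, e, f, g, h, i], the degrees are [8, 3, 3, 3, 3, 3, 3, 3, 3], giving D = diag(8, 3, 3, 3, 3, 3, 3, 3, 3) and L = D - A. L has integer entries, so p(x) = det(xI - L) has integer coefficients. Expanding the determinant yields x^9 - 32x^8 + 428x^7 - 3136x^6 + 13786x^5 - 37232x^4 + 60276x^3 - 53424x^2 + 19845x. Since p(0) = det(-L) = 0, x divides p(x).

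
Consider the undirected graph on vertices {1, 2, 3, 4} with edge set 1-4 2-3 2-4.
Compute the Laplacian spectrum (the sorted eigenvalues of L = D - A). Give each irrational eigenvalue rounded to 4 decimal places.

With the vertex order [1, 2, 3, 4], the degrees are [1, 2, 1, 2], giving D = diag(1, 2, 1, 2) and L = D - A. Since every row of L sums to 0, the all-ones vector is in the kernel and 0 is an eigenvalue. There is one zero in the spectrum, matching the 1 component. By the matrix-tree theorem the graph has (1/4) * product of the nonzero eigenvalues = 1 spanning tree.

[0, 0.5858, 2, 3.4142]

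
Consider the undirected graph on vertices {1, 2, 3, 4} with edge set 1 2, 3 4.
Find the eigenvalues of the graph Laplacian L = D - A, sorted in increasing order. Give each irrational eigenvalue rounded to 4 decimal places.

[0, 0, 2, 2]

With the vertex order [1, 2, 3, 4], the degrees are [1, 1, 1, 1], giving D = diag(1, 1, 1, 1) and L = D - A. The multiplicity of 0 as a Laplacian eigenvalue equals the number of connected components. The 2 zero eigenvalues correspond to the 2 connected components. There are 2 zeros in the spectrum, matching the 2 components. The largest eigenvalue, 2, is at most the vertex count 4.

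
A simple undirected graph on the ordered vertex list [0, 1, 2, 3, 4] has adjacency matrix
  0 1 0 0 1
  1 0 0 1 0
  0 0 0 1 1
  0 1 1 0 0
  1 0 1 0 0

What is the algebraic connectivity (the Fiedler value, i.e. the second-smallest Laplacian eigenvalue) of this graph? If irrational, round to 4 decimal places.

With the vertex order [0, 1, 2, 3, 4], the degrees are [2, 2, 2, 2, 2], giving D = diag(2, 2, 2, 2, 2) and L = D - A. The sorted Laplacian eigenvalues are [0, 1.3820, 1.3820, 3.6180, 3.6180]; the algebraic connectivity is the second entry, 1.3820. By the matrix-tree theorem the graph has (1/5) * product of the nonzero eigenvalues = 5 spanning trees.

1.3820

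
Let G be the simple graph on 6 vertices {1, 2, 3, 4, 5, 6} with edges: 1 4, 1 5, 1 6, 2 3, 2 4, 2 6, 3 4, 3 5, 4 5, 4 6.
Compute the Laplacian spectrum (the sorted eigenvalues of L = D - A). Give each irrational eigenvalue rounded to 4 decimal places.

[0, 2.3820, 2.3820, 4.6180, 4.6180, 6]

Reading degrees in the order [1, 2, 3, 4, 5, 6] gives [3, 3, 3, 5, 3, 3]; set D = diag(3, 3, 3, 5, 3, 3) and form L = D - A. The multiplicity of 0 as a Laplacian eigenvalue equals the number of connected components. The single zero eigenvalue shows the graph is connected. The largest eigenvalue, 6, is at most the vertex count 6.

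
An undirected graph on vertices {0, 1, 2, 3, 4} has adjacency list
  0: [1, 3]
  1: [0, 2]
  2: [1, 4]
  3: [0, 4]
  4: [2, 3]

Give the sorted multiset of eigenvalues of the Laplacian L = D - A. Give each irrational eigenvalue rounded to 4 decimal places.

With the vertex order [0, 1, 2, 3, 4], the degrees are [2, 2, 2, 2, 2], giving D = diag(2, 2, 2, 2, 2) and L = D - A. Diagonalising L (or applying a numerical eigensolver to the 5x5 matrix) gives the spectrum above. By the matrix-tree theorem the graph has (1/5) * product of the nonzero eigenvalues = 5 spanning trees. The eigenvalues sum to 10, which equals trace(L) = 2|E|.

[0, 1.3820, 1.3820, 3.6180, 3.6180]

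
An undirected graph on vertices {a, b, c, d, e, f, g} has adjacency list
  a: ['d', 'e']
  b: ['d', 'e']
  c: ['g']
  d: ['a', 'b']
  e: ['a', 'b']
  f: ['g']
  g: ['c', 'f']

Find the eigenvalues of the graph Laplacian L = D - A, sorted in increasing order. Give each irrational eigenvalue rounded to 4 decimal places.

Reading degrees in the order [a, b, c, d, e, f, g] gives [2, 2, 1, 2, 2, 1, 2]; set D = diag(2, 2, 1, 2, 2, 1, 2) and form L = D - A. L is symmetric positive semidefinite, so every eigenvalue is real and nonnegative. The 2 zero eigenvalues correspond to the 2 connected components. The eigenvalues sum to 12, which equals trace(L) = 2|E|.

[0, 0, 1, 2, 2, 3, 4]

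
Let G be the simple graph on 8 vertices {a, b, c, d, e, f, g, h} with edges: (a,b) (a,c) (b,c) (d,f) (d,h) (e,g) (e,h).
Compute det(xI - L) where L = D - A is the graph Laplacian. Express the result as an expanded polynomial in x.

x^8 - 14x^7 + 78x^6 - 218x^5 + 314x^4 - 210x^3 + 45x^2

Reading degrees in the order [a, b, c, d, e, f, g, h] gives [2, 2, 2, 2, 2, 1, 1, 2]; set D = diag(2, 2, 2, 2, 2, 1, 1, 2) and form L = D - A. L has integer entries, so p(x) = det(xI - L) has integer coefficients. Expanding the determinant yields x^8 - 14x^7 + 78x^6 - 218x^5 + 314x^4 - 210x^3 + 45x^2. The constant term is 0 because L is singular (the all-ones vector lies in its kernel). The eigenvalues sum to 14, which equals trace(L) = 2|E|.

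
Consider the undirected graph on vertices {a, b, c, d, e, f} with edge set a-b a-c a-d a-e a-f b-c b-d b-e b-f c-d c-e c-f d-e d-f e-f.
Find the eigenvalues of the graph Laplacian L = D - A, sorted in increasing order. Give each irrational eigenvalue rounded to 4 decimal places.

[0, 6, 6, 6, 6, 6]

Reading degrees in the order [a, b, c, d, e, f] gives [5, 5, 5, 5, 5, 5]; set D = diag(5, 5, 5, 5, 5, 5) and form L = D - A. Diagonalising L (or applying a numerical eigensolver to the 6x6 matrix) gives the spectrum above. The single zero eigenvalue shows the graph is connected. The eigenvalues sum to 30, which equals trace(L) = 2|E|.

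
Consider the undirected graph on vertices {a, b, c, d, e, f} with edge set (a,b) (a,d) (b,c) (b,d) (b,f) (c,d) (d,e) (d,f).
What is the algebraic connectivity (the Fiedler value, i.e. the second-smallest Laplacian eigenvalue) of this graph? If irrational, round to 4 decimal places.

1

Reading degrees in the order [a, b, c, d, e, f] gives [2, 4, 2, 5, 1, 2]; set D = diag(2, 4, 2, 5, 1, 2) and form L = D - A. The smallest Laplacian eigenvalue is always 0. The next one, lambda_2 = 1, measures how hard the graph is to disconnect: larger values mean better connectivity. By the matrix-tree theorem the graph has (1/6) * product of the nonzero eigenvalues = 20 spanning trees.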